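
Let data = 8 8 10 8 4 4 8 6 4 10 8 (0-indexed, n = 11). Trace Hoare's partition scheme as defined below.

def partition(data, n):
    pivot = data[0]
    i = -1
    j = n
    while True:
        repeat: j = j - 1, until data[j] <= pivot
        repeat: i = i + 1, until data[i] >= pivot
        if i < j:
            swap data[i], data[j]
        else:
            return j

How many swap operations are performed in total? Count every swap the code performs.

4

pivot=8
j stops at 10 (8), i stops at 0 (8); swap ⇒ 8 8 10 8 4 4 8 6 4 10 8
j stops at 8 (4), i stops at 1 (8); swap ⇒ 8 4 10 8 4 4 8 6 8 10 8
j stops at 7 (6), i stops at 2 (10); swap ⇒ 8 4 6 8 4 4 8 10 8 10 8
j stops at 6 (8), i stops at 3 (8); swap ⇒ 8 4 6 8 4 4 8 10 8 10 8
j stops at 5, i stops at 6; i≥j ⇒ return 5. data=8 4 6 8 4 4 8 10 8 10 8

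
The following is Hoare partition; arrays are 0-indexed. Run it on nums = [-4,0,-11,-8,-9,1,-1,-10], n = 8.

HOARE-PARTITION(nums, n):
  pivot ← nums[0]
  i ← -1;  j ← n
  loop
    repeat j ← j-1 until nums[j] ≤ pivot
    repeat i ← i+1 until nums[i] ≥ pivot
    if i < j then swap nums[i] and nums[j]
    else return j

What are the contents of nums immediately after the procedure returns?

[-10,-9,-11,-8,0,1,-1,-4]

pivot=-4
j stops at 7 (-10), i stops at 0 (-4); swap ⇒ [-10,0,-11,-8,-9,1,-1,-4]
j stops at 4 (-9), i stops at 1 (0); swap ⇒ [-10,-9,-11,-8,0,1,-1,-4]
j stops at 3, i stops at 4; i≥j ⇒ return 3. nums=[-10,-9,-11,-8,0,1,-1,-4]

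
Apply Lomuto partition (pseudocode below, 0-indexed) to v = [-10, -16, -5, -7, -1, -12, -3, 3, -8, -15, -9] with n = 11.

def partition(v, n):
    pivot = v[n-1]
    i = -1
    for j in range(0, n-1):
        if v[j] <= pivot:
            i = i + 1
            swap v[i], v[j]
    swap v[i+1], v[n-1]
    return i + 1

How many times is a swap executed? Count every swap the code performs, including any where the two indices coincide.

pivot = v[10] = -9; i = -1
j=0: v[0]=-10 ≤ -9 → i=0, swap v[0],v[0] (no change) → [-10, -16, -5, -7, -1, -12, -3, 3, -8, -15, -9]
j=1: v[1]=-16 ≤ -9 → i=1, swap v[1],v[1] (no change) → [-10, -16, -5, -7, -1, -12, -3, 3, -8, -15, -9]
j=2: v[2]=-5 > -9 → no swap
j=3: v[3]=-7 > -9 → no swap
j=4: v[4]=-1 > -9 → no swap
j=5: v[5]=-12 ≤ -9 → i=2, swap v[2],v[5] → [-10, -16, -12, -7, -1, -5, -3, 3, -8, -15, -9]
j=6: v[6]=-3 > -9 → no swap
j=7: v[7]=3 > -9 → no swap
j=8: v[8]=-8 > -9 → no swap
j=9: v[9]=-15 ≤ -9 → i=3, swap v[3],v[9] → [-10, -16, -12, -15, -1, -5, -3, 3, -8, -7, -9]
final swap v[4],v[10] → [-10, -16, -12, -15, -9, -5, -3, 3, -8, -7, -1]; return 4

5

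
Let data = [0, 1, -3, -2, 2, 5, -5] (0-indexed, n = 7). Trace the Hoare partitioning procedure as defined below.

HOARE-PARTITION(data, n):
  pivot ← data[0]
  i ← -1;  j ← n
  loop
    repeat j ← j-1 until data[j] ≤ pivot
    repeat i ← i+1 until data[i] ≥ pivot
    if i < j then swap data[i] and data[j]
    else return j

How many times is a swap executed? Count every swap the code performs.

pivot=0
j stops at 6 (-5), i stops at 0 (0); swap ⇒ [-5, 1, -3, -2, 2, 5, 0]
j stops at 3 (-2), i stops at 1 (1); swap ⇒ [-5, -2, -3, 1, 2, 5, 0]
j stops at 2, i stops at 3; i≥j ⇒ return 2. data=[-5, -2, -3, 1, 2, 5, 0]

2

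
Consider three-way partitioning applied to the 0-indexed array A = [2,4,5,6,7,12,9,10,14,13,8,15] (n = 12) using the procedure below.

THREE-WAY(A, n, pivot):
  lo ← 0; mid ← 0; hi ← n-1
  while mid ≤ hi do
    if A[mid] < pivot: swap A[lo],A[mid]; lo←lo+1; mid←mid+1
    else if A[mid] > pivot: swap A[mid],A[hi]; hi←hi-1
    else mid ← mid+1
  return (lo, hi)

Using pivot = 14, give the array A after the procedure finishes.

pivot = 14; lo=0, mid=0, hi=11
A[mid]=2<14: swap A[0],A[0]; lo=1,mid=1 → [2,4,5,6,7,12,9,10,14,13,8,15]
A[mid]=4<14: swap A[1],A[1]; lo=2,mid=2 → [2,4,5,6,7,12,9,10,14,13,8,15]
A[mid]=5<14: swap A[2],A[2]; lo=3,mid=3 → [2,4,5,6,7,12,9,10,14,13,8,15]
A[mid]=6<14: swap A[3],A[3]; lo=4,mid=4 → [2,4,5,6,7,12,9,10,14,13,8,15]
A[mid]=7<14: swap A[4],A[4]; lo=5,mid=5 → [2,4,5,6,7,12,9,10,14,13,8,15]
A[mid]=12<14: swap A[5],A[5]; lo=6,mid=6 → [2,4,5,6,7,12,9,10,14,13,8,15]
A[mid]=9<14: swap A[6],A[6]; lo=7,mid=7 → [2,4,5,6,7,12,9,10,14,13,8,15]
A[mid]=10<14: swap A[7],A[7]; lo=8,mid=8 → [2,4,5,6,7,12,9,10,14,13,8,15]
A[mid]=14=14: mid=9
A[mid]=13<14: swap A[8],A[9]; lo=9,mid=10 → [2,4,5,6,7,12,9,10,13,14,8,15]
A[mid]=8<14: swap A[9],A[10]; lo=10,mid=11 → [2,4,5,6,7,12,9,10,13,8,14,15]
A[mid]=15>14: swap A[11],A[11]; hi=10 → [2,4,5,6,7,12,9,10,13,8,14,15]
end: lo=10, hi=10; A = [2,4,5,6,7,12,9,10,13,8,14,15]

[2,4,5,6,7,12,9,10,13,8,14,15]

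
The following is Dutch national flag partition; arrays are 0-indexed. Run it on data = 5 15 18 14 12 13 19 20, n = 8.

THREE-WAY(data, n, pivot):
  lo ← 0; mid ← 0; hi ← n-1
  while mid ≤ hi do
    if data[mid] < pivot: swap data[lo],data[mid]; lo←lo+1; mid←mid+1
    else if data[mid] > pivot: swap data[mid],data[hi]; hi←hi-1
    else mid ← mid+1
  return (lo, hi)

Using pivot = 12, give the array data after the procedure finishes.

pivot = 12; lo=0, mid=0, hi=7
data[mid]=5<12: swap data[0],data[0]; lo=1,mid=1 → 5 15 18 14 12 13 19 20
data[mid]=15>12: swap data[1],data[7]; hi=6 → 5 20 18 14 12 13 19 15
data[mid]=20>12: swap data[1],data[6]; hi=5 → 5 19 18 14 12 13 20 15
data[mid]=19>12: swap data[1],data[5]; hi=4 → 5 13 18 14 12 19 20 15
data[mid]=13>12: swap data[1],data[4]; hi=3 → 5 12 18 14 13 19 20 15
data[mid]=12=12: mid=2
data[mid]=18>12: swap data[2],data[3]; hi=2 → 5 12 14 18 13 19 20 15
data[mid]=14>12: swap data[2],data[2]; hi=1 → 5 12 14 18 13 19 20 15
end: lo=1, hi=1; data = 5 12 14 18 13 19 20 15

5 12 14 18 13 19 20 15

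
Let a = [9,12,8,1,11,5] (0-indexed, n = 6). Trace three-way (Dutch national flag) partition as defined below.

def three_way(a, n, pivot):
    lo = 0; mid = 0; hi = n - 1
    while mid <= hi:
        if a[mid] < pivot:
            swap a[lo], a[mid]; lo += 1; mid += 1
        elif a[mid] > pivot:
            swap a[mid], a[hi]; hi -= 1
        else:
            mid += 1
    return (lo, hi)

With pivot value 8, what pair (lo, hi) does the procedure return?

(2, 2)

pivot = 8; lo=0, mid=0, hi=5
a[mid]=9>8: swap a[0],a[5]; hi=4 → [5,12,8,1,11,9]
a[mid]=5<8: swap a[0],a[0]; lo=1,mid=1 → [5,12,8,1,11,9]
a[mid]=12>8: swap a[1],a[4]; hi=3 → [5,11,8,1,12,9]
a[mid]=11>8: swap a[1],a[3]; hi=2 → [5,1,8,11,12,9]
a[mid]=1<8: swap a[1],a[1]; lo=2,mid=2 → [5,1,8,11,12,9]
a[mid]=8=8: mid=3
end: lo=2, hi=2; a = [5,1,8,11,12,9]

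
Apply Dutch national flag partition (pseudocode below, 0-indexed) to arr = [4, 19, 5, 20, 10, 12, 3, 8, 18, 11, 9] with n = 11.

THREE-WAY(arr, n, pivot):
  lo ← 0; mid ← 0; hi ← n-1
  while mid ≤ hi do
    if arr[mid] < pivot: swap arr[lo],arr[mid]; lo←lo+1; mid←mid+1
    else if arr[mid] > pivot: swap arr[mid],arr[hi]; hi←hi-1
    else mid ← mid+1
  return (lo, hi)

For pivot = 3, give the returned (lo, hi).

lo=0 mid=0 hi=10
4>3: swap(0,10), hi=9 ⇒ [9, 19, 5, 20, 10, 12, 3, 8, 18, 11, 4]
9>3: swap(0,9), hi=8 ⇒ [11, 19, 5, 20, 10, 12, 3, 8, 18, 9, 4]
11>3: swap(0,8), hi=7 ⇒ [18, 19, 5, 20, 10, 12, 3, 8, 11, 9, 4]
18>3: swap(0,7), hi=6 ⇒ [8, 19, 5, 20, 10, 12, 3, 18, 11, 9, 4]
8>3: swap(0,6), hi=5 ⇒ [3, 19, 5, 20, 10, 12, 8, 18, 11, 9, 4]
3=3: mid=1
19>3: swap(1,5), hi=4 ⇒ [3, 12, 5, 20, 10, 19, 8, 18, 11, 9, 4]
12>3: swap(1,4), hi=3 ⇒ [3, 10, 5, 20, 12, 19, 8, 18, 11, 9, 4]
10>3: swap(1,3), hi=2 ⇒ [3, 20, 5, 10, 12, 19, 8, 18, 11, 9, 4]
20>3: swap(1,2), hi=1 ⇒ [3, 5, 20, 10, 12, 19, 8, 18, 11, 9, 4]
5>3: swap(1,1), hi=0 ⇒ [3, 5, 20, 10, 12, 19, 8, 18, 11, 9, 4]
done. lo=0 hi=0; arr=[3, 5, 20, 10, 12, 19, 8, 18, 11, 9, 4]

(0, 0)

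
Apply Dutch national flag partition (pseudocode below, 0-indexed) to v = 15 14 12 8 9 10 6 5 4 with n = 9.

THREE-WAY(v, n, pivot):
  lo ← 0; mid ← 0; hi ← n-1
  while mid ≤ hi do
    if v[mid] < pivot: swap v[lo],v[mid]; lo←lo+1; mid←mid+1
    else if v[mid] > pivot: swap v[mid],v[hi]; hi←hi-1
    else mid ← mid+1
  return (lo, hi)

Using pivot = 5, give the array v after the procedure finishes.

4 5 8 9 10 6 12 14 15

pivot = 5; lo=0, mid=0, hi=8
v[mid]=15>5: swap v[0],v[8]; hi=7 → 4 14 12 8 9 10 6 5 15
v[mid]=4<5: swap v[0],v[0]; lo=1,mid=1 → 4 14 12 8 9 10 6 5 15
v[mid]=14>5: swap v[1],v[7]; hi=6 → 4 5 12 8 9 10 6 14 15
v[mid]=5=5: mid=2
v[mid]=12>5: swap v[2],v[6]; hi=5 → 4 5 6 8 9 10 12 14 15
v[mid]=6>5: swap v[2],v[5]; hi=4 → 4 5 10 8 9 6 12 14 15
v[mid]=10>5: swap v[2],v[4]; hi=3 → 4 5 9 8 10 6 12 14 15
v[mid]=9>5: swap v[2],v[3]; hi=2 → 4 5 8 9 10 6 12 14 15
v[mid]=8>5: swap v[2],v[2]; hi=1 → 4 5 8 9 10 6 12 14 15
end: lo=1, hi=1; v = 4 5 8 9 10 6 12 14 15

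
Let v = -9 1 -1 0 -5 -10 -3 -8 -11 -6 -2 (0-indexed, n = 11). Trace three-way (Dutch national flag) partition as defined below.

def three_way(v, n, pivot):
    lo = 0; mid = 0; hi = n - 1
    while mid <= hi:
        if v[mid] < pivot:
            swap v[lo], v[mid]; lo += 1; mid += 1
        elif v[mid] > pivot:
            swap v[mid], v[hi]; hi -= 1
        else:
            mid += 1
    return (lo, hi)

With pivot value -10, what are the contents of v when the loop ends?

-11 -10 0 -5 -1 -3 -8 1 -6 -2 -9

lo=0 mid=0 hi=10
-9>-10: swap(0,10), hi=9 ⇒ -2 1 -1 0 -5 -10 -3 -8 -11 -6 -9
-2>-10: swap(0,9), hi=8 ⇒ -6 1 -1 0 -5 -10 -3 -8 -11 -2 -9
-6>-10: swap(0,8), hi=7 ⇒ -11 1 -1 0 -5 -10 -3 -8 -6 -2 -9
-11<-10: swap(0,0), lo=1 mid=1 ⇒ -11 1 -1 0 -5 -10 -3 -8 -6 -2 -9
1>-10: swap(1,7), hi=6 ⇒ -11 -8 -1 0 -5 -10 -3 1 -6 -2 -9
-8>-10: swap(1,6), hi=5 ⇒ -11 -3 -1 0 -5 -10 -8 1 -6 -2 -9
-3>-10: swap(1,5), hi=4 ⇒ -11 -10 -1 0 -5 -3 -8 1 -6 -2 -9
-10=-10: mid=2
-1>-10: swap(2,4), hi=3 ⇒ -11 -10 -5 0 -1 -3 -8 1 -6 -2 -9
-5>-10: swap(2,3), hi=2 ⇒ -11 -10 0 -5 -1 -3 -8 1 -6 -2 -9
0>-10: swap(2,2), hi=1 ⇒ -11 -10 0 -5 -1 -3 -8 1 -6 -2 -9
done. lo=1 hi=1; v=-11 -10 0 -5 -1 -3 -8 1 -6 -2 -9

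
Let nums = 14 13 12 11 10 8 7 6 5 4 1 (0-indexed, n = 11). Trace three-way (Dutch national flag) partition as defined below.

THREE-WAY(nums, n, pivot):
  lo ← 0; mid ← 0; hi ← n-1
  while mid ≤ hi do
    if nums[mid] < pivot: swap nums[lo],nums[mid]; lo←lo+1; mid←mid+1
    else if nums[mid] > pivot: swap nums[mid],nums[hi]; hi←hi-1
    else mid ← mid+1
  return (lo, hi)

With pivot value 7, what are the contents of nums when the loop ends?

1 4 5 6 7 8 10 11 12 13 14

pivot = 7; lo=0, mid=0, hi=10
nums[mid]=14>7: swap nums[0],nums[10]; hi=9 → 1 13 12 11 10 8 7 6 5 4 14
nums[mid]=1<7: swap nums[0],nums[0]; lo=1,mid=1 → 1 13 12 11 10 8 7 6 5 4 14
nums[mid]=13>7: swap nums[1],nums[9]; hi=8 → 1 4 12 11 10 8 7 6 5 13 14
nums[mid]=4<7: swap nums[1],nums[1]; lo=2,mid=2 → 1 4 12 11 10 8 7 6 5 13 14
nums[mid]=12>7: swap nums[2],nums[8]; hi=7 → 1 4 5 11 10 8 7 6 12 13 14
nums[mid]=5<7: swap nums[2],nums[2]; lo=3,mid=3 → 1 4 5 11 10 8 7 6 12 13 14
nums[mid]=11>7: swap nums[3],nums[7]; hi=6 → 1 4 5 6 10 8 7 11 12 13 14
nums[mid]=6<7: swap nums[3],nums[3]; lo=4,mid=4 → 1 4 5 6 10 8 7 11 12 13 14
nums[mid]=10>7: swap nums[4],nums[6]; hi=5 → 1 4 5 6 7 8 10 11 12 13 14
nums[mid]=7=7: mid=5
nums[mid]=8>7: swap nums[5],nums[5]; hi=4 → 1 4 5 6 7 8 10 11 12 13 14
end: lo=4, hi=4; nums = 1 4 5 6 7 8 10 11 12 13 14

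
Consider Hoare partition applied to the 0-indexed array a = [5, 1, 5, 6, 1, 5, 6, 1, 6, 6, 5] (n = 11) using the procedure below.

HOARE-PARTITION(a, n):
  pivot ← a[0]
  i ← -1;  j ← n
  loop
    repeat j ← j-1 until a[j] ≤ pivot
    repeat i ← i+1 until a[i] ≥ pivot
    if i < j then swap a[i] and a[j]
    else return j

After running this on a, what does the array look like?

[5, 1, 1, 5, 1, 6, 6, 5, 6, 6, 5]

pivot=5
j stops at 10 (5), i stops at 0 (5); swap ⇒ [5, 1, 5, 6, 1, 5, 6, 1, 6, 6, 5]
j stops at 7 (1), i stops at 2 (5); swap ⇒ [5, 1, 1, 6, 1, 5, 6, 5, 6, 6, 5]
j stops at 5 (5), i stops at 3 (6); swap ⇒ [5, 1, 1, 5, 1, 6, 6, 5, 6, 6, 5]
j stops at 4, i stops at 5; i≥j ⇒ return 4. a=[5, 1, 1, 5, 1, 6, 6, 5, 6, 6, 5]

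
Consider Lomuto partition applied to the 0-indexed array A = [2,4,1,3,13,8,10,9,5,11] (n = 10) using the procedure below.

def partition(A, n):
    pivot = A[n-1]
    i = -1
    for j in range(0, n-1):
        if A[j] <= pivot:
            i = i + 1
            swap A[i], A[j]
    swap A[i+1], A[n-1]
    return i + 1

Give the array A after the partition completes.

[2,4,1,3,8,10,9,5,11,13]

pivot=11, i=-1
j=0: 2≤11, i=0, swap(0,0) ⇒ [2,4,1,3,13,8,10,9,5,11]
j=1: 4≤11, i=1, swap(1,1) ⇒ [2,4,1,3,13,8,10,9,5,11]
j=2: 1≤11, i=2, swap(2,2) ⇒ [2,4,1,3,13,8,10,9,5,11]
j=3: 3≤11, i=3, swap(3,3) ⇒ [2,4,1,3,13,8,10,9,5,11]
j=4: 13>11, skip
j=5: 8≤11, i=4, swap(4,5) ⇒ [2,4,1,3,8,13,10,9,5,11]
j=6: 10≤11, i=5, swap(5,6) ⇒ [2,4,1,3,8,10,13,9,5,11]
j=7: 9≤11, i=6, swap(6,7) ⇒ [2,4,1,3,8,10,9,13,5,11]
j=8: 5≤11, i=7, swap(7,8) ⇒ [2,4,1,3,8,10,9,5,13,11]
swap(8,9) ⇒ [2,4,1,3,8,10,9,5,11,13]; return 8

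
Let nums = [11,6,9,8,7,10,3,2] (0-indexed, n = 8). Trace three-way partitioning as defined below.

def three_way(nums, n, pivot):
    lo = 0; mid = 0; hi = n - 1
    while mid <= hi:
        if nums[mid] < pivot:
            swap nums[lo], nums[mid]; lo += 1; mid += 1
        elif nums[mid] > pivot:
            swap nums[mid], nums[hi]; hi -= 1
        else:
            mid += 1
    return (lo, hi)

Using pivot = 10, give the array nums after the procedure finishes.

[2,6,9,8,7,3,10,11]

pivot = 10; lo=0, mid=0, hi=7
nums[mid]=11>10: swap nums[0],nums[7]; hi=6 → [2,6,9,8,7,10,3,11]
nums[mid]=2<10: swap nums[0],nums[0]; lo=1,mid=1 → [2,6,9,8,7,10,3,11]
nums[mid]=6<10: swap nums[1],nums[1]; lo=2,mid=2 → [2,6,9,8,7,10,3,11]
nums[mid]=9<10: swap nums[2],nums[2]; lo=3,mid=3 → [2,6,9,8,7,10,3,11]
nums[mid]=8<10: swap nums[3],nums[3]; lo=4,mid=4 → [2,6,9,8,7,10,3,11]
nums[mid]=7<10: swap nums[4],nums[4]; lo=5,mid=5 → [2,6,9,8,7,10,3,11]
nums[mid]=10=10: mid=6
nums[mid]=3<10: swap nums[5],nums[6]; lo=6,mid=7 → [2,6,9,8,7,3,10,11]
end: lo=6, hi=6; nums = [2,6,9,8,7,3,10,11]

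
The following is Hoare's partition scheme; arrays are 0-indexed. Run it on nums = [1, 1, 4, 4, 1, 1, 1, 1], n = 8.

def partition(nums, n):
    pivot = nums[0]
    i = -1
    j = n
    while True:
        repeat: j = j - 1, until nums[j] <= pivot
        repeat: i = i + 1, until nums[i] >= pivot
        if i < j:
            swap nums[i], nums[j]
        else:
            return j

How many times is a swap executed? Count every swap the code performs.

pivot = nums[0] = 1; i = -1, j = 8
j→7 (nums[7]=1≤1), i→0 (nums[0]=1≥1); i<j, swap → [1, 1, 4, 4, 1, 1, 1, 1]
j→6 (nums[6]=1≤1), i→1 (nums[1]=1≥1); i<j, swap → [1, 1, 4, 4, 1, 1, 1, 1]
j→5 (nums[5]=1≤1), i→2 (nums[2]=4≥1); i<j, swap → [1, 1, 1, 4, 1, 4, 1, 1]
j→4 (nums[4]=1≤1), i→3 (nums[3]=4≥1); i<j, swap → [1, 1, 1, 1, 4, 4, 1, 1]
j→3, i→4; i≥j, return j=3. nums = [1, 1, 1, 1, 4, 4, 1, 1]

4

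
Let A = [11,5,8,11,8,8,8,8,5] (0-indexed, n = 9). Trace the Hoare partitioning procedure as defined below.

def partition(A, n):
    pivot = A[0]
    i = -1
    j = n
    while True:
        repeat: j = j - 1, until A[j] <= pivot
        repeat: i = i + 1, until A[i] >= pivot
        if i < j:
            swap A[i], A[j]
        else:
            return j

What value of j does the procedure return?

pivot=11
j stops at 8 (5), i stops at 0 (11); swap ⇒ [5,5,8,11,8,8,8,8,11]
j stops at 7 (8), i stops at 3 (11); swap ⇒ [5,5,8,8,8,8,8,11,11]
j stops at 6, i stops at 7; i≥j ⇒ return 6. A=[5,5,8,8,8,8,8,11,11]

6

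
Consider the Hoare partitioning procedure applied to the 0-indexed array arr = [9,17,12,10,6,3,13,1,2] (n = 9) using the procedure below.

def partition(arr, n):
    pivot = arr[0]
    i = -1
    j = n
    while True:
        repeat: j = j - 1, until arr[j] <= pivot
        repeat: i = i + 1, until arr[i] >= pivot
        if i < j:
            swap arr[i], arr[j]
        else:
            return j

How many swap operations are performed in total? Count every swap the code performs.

4

pivot=9
j stops at 8 (2), i stops at 0 (9); swap ⇒ [2,17,12,10,6,3,13,1,9]
j stops at 7 (1), i stops at 1 (17); swap ⇒ [2,1,12,10,6,3,13,17,9]
j stops at 5 (3), i stops at 2 (12); swap ⇒ [2,1,3,10,6,12,13,17,9]
j stops at 4 (6), i stops at 3 (10); swap ⇒ [2,1,3,6,10,12,13,17,9]
j stops at 3, i stops at 4; i≥j ⇒ return 3. arr=[2,1,3,6,10,12,13,17,9]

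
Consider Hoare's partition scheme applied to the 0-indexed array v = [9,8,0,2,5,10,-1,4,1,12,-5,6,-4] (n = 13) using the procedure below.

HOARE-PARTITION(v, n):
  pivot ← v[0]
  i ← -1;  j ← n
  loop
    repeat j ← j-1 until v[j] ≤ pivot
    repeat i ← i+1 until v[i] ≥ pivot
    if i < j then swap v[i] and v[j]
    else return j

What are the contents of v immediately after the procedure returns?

pivot=9
j stops at 12 (-4), i stops at 0 (9); swap ⇒ [-4,8,0,2,5,10,-1,4,1,12,-5,6,9]
j stops at 11 (6), i stops at 5 (10); swap ⇒ [-4,8,0,2,5,6,-1,4,1,12,-5,10,9]
j stops at 10 (-5), i stops at 9 (12); swap ⇒ [-4,8,0,2,5,6,-1,4,1,-5,12,10,9]
j stops at 9, i stops at 10; i≥j ⇒ return 9. v=[-4,8,0,2,5,6,-1,4,1,-5,12,10,9]

[-4,8,0,2,5,6,-1,4,1,-5,12,10,9]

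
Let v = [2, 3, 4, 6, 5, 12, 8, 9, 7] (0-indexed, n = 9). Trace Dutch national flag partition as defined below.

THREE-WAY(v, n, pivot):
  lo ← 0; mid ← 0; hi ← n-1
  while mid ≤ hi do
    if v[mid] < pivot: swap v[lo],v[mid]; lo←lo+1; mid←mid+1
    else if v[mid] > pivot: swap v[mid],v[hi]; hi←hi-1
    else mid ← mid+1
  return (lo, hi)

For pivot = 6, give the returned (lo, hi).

(4, 4)

pivot = 6; lo=0, mid=0, hi=8
v[mid]=2<6: swap v[0],v[0]; lo=1,mid=1 → [2, 3, 4, 6, 5, 12, 8, 9, 7]
v[mid]=3<6: swap v[1],v[1]; lo=2,mid=2 → [2, 3, 4, 6, 5, 12, 8, 9, 7]
v[mid]=4<6: swap v[2],v[2]; lo=3,mid=3 → [2, 3, 4, 6, 5, 12, 8, 9, 7]
v[mid]=6=6: mid=4
v[mid]=5<6: swap v[3],v[4]; lo=4,mid=5 → [2, 3, 4, 5, 6, 12, 8, 9, 7]
v[mid]=12>6: swap v[5],v[8]; hi=7 → [2, 3, 4, 5, 6, 7, 8, 9, 12]
v[mid]=7>6: swap v[5],v[7]; hi=6 → [2, 3, 4, 5, 6, 9, 8, 7, 12]
v[mid]=9>6: swap v[5],v[6]; hi=5 → [2, 3, 4, 5, 6, 8, 9, 7, 12]
v[mid]=8>6: swap v[5],v[5]; hi=4 → [2, 3, 4, 5, 6, 8, 9, 7, 12]
end: lo=4, hi=4; v = [2, 3, 4, 5, 6, 8, 9, 7, 12]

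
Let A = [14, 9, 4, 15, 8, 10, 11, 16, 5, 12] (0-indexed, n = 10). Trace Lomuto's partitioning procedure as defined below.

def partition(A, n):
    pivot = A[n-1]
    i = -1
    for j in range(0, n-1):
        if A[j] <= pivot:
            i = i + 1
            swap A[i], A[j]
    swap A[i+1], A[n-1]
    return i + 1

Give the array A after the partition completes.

[9, 4, 8, 10, 11, 5, 12, 16, 15, 14]

pivot = A[9] = 12; i = -1
j=0: A[0]=14 > 12 → no swap
j=1: A[1]=9 ≤ 12 → i=0, swap A[0],A[1] → [9, 14, 4, 15, 8, 10, 11, 16, 5, 12]
j=2: A[2]=4 ≤ 12 → i=1, swap A[1],A[2] → [9, 4, 14, 15, 8, 10, 11, 16, 5, 12]
j=3: A[3]=15 > 12 → no swap
j=4: A[4]=8 ≤ 12 → i=2, swap A[2],A[4] → [9, 4, 8, 15, 14, 10, 11, 16, 5, 12]
j=5: A[5]=10 ≤ 12 → i=3, swap A[3],A[5] → [9, 4, 8, 10, 14, 15, 11, 16, 5, 12]
j=6: A[6]=11 ≤ 12 → i=4, swap A[4],A[6] → [9, 4, 8, 10, 11, 15, 14, 16, 5, 12]
j=7: A[7]=16 > 12 → no swap
j=8: A[8]=5 ≤ 12 → i=5, swap A[5],A[8] → [9, 4, 8, 10, 11, 5, 14, 16, 15, 12]
final swap A[6],A[9] → [9, 4, 8, 10, 11, 5, 12, 16, 15, 14]; return 6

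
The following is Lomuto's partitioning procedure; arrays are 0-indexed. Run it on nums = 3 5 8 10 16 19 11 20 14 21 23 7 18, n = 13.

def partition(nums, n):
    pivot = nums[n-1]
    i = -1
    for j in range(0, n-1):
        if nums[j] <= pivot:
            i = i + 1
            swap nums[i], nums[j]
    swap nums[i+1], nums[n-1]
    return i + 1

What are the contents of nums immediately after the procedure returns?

3 5 8 10 16 11 14 7 18 21 23 20 19

pivot=18, i=-1
j=0: 3≤18, i=0, swap(0,0) ⇒ 3 5 8 10 16 19 11 20 14 21 23 7 18
j=1: 5≤18, i=1, swap(1,1) ⇒ 3 5 8 10 16 19 11 20 14 21 23 7 18
j=2: 8≤18, i=2, swap(2,2) ⇒ 3 5 8 10 16 19 11 20 14 21 23 7 18
j=3: 10≤18, i=3, swap(3,3) ⇒ 3 5 8 10 16 19 11 20 14 21 23 7 18
j=4: 16≤18, i=4, swap(4,4) ⇒ 3 5 8 10 16 19 11 20 14 21 23 7 18
j=5: 19>18, skip
j=6: 11≤18, i=5, swap(5,6) ⇒ 3 5 8 10 16 11 19 20 14 21 23 7 18
j=7: 20>18, skip
j=8: 14≤18, i=6, swap(6,8) ⇒ 3 5 8 10 16 11 14 20 19 21 23 7 18
j=9: 21>18, skip
j=10: 23>18, skip
j=11: 7≤18, i=7, swap(7,11) ⇒ 3 5 8 10 16 11 14 7 19 21 23 20 18
swap(8,12) ⇒ 3 5 8 10 16 11 14 7 18 21 23 20 19; return 8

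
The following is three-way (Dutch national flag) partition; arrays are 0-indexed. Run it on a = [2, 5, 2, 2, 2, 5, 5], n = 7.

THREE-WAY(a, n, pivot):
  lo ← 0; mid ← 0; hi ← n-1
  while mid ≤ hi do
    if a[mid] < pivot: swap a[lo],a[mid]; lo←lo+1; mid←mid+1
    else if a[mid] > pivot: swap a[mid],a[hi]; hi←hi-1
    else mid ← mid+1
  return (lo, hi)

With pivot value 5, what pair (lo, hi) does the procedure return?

pivot = 5; lo=0, mid=0, hi=6
a[mid]=2<5: swap a[0],a[0]; lo=1,mid=1 → [2, 5, 2, 2, 2, 5, 5]
a[mid]=5=5: mid=2
a[mid]=2<5: swap a[1],a[2]; lo=2,mid=3 → [2, 2, 5, 2, 2, 5, 5]
a[mid]=2<5: swap a[2],a[3]; lo=3,mid=4 → [2, 2, 2, 5, 2, 5, 5]
a[mid]=2<5: swap a[3],a[4]; lo=4,mid=5 → [2, 2, 2, 2, 5, 5, 5]
a[mid]=5=5: mid=6
a[mid]=5=5: mid=7
end: lo=4, hi=6; a = [2, 2, 2, 2, 5, 5, 5]

(4, 6)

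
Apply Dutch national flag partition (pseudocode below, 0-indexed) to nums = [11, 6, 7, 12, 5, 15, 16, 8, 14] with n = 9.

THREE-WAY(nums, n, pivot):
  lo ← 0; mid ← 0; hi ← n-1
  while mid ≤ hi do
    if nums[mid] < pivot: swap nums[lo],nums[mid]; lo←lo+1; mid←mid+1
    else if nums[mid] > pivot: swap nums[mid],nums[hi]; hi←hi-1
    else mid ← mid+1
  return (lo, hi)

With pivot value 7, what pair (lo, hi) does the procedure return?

pivot = 7; lo=0, mid=0, hi=8
nums[mid]=11>7: swap nums[0],nums[8]; hi=7 → [14, 6, 7, 12, 5, 15, 16, 8, 11]
nums[mid]=14>7: swap nums[0],nums[7]; hi=6 → [8, 6, 7, 12, 5, 15, 16, 14, 11]
nums[mid]=8>7: swap nums[0],nums[6]; hi=5 → [16, 6, 7, 12, 5, 15, 8, 14, 11]
nums[mid]=16>7: swap nums[0],nums[5]; hi=4 → [15, 6, 7, 12, 5, 16, 8, 14, 11]
nums[mid]=15>7: swap nums[0],nums[4]; hi=3 → [5, 6, 7, 12, 15, 16, 8, 14, 11]
nums[mid]=5<7: swap nums[0],nums[0]; lo=1,mid=1 → [5, 6, 7, 12, 15, 16, 8, 14, 11]
nums[mid]=6<7: swap nums[1],nums[1]; lo=2,mid=2 → [5, 6, 7, 12, 15, 16, 8, 14, 11]
nums[mid]=7=7: mid=3
nums[mid]=12>7: swap nums[3],nums[3]; hi=2 → [5, 6, 7, 12, 15, 16, 8, 14, 11]
end: lo=2, hi=2; nums = [5, 6, 7, 12, 15, 16, 8, 14, 11]

(2, 2)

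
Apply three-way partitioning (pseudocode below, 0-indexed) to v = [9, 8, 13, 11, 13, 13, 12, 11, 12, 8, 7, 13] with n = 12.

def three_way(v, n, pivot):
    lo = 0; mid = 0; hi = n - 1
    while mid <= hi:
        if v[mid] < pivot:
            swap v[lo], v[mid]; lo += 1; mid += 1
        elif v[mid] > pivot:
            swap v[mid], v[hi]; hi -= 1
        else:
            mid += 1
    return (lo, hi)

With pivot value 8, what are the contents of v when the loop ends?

pivot = 8; lo=0, mid=0, hi=11
v[mid]=9>8: swap v[0],v[11]; hi=10 → [13, 8, 13, 11, 13, 13, 12, 11, 12, 8, 7, 9]
v[mid]=13>8: swap v[0],v[10]; hi=9 → [7, 8, 13, 11, 13, 13, 12, 11, 12, 8, 13, 9]
v[mid]=7<8: swap v[0],v[0]; lo=1,mid=1 → [7, 8, 13, 11, 13, 13, 12, 11, 12, 8, 13, 9]
v[mid]=8=8: mid=2
v[mid]=13>8: swap v[2],v[9]; hi=8 → [7, 8, 8, 11, 13, 13, 12, 11, 12, 13, 13, 9]
v[mid]=8=8: mid=3
v[mid]=11>8: swap v[3],v[8]; hi=7 → [7, 8, 8, 12, 13, 13, 12, 11, 11, 13, 13, 9]
v[mid]=12>8: swap v[3],v[7]; hi=6 → [7, 8, 8, 11, 13, 13, 12, 12, 11, 13, 13, 9]
v[mid]=11>8: swap v[3],v[6]; hi=5 → [7, 8, 8, 12, 13, 13, 11, 12, 11, 13, 13, 9]
v[mid]=12>8: swap v[3],v[5]; hi=4 → [7, 8, 8, 13, 13, 12, 11, 12, 11, 13, 13, 9]
v[mid]=13>8: swap v[3],v[4]; hi=3 → [7, 8, 8, 13, 13, 12, 11, 12, 11, 13, 13, 9]
v[mid]=13>8: swap v[3],v[3]; hi=2 → [7, 8, 8, 13, 13, 12, 11, 12, 11, 13, 13, 9]
end: lo=1, hi=2; v = [7, 8, 8, 13, 13, 12, 11, 12, 11, 13, 13, 9]

[7, 8, 8, 13, 13, 12, 11, 12, 11, 13, 13, 9]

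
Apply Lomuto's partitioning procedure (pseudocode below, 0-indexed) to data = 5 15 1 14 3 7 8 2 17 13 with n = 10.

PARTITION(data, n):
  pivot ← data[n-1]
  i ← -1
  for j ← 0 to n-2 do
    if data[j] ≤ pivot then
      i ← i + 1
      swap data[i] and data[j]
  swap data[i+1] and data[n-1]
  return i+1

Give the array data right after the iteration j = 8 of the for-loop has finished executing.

5 1 3 7 8 2 15 14 17 13

pivot = data[9] = 13; i = -1
j=0: data[0]=5 ≤ 13 → i=0, swap data[0],data[0] (no change) → 5 15 1 14 3 7 8 2 17 13
j=1: data[1]=15 > 13 → no swap
j=2: data[2]=1 ≤ 13 → i=1, swap data[1],data[2] → 5 1 15 14 3 7 8 2 17 13
j=3: data[3]=14 > 13 → no swap
j=4: data[4]=3 ≤ 13 → i=2, swap data[2],data[4] → 5 1 3 14 15 7 8 2 17 13
j=5: data[5]=7 ≤ 13 → i=3, swap data[3],data[5] → 5 1 3 7 15 14 8 2 17 13
j=6: data[6]=8 ≤ 13 → i=4, swap data[4],data[6] → 5 1 3 7 8 14 15 2 17 13
j=7: data[7]=2 ≤ 13 → i=5, swap data[5],data[7] → 5 1 3 7 8 2 15 14 17 13
j=8: data[8]=17 > 13 → no swap
(after j=8) data = 5 1 3 7 8 2 15 14 17 13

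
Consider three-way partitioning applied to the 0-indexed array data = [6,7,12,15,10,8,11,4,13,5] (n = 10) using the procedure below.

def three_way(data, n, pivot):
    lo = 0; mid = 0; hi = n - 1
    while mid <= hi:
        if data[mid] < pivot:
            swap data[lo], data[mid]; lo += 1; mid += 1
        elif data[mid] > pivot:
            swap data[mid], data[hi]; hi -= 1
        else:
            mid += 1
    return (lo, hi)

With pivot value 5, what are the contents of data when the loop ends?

[4,5,15,10,8,11,12,13,7,6]

pivot = 5; lo=0, mid=0, hi=9
data[mid]=6>5: swap data[0],data[9]; hi=8 → [5,7,12,15,10,8,11,4,13,6]
data[mid]=5=5: mid=1
data[mid]=7>5: swap data[1],data[8]; hi=7 → [5,13,12,15,10,8,11,4,7,6]
data[mid]=13>5: swap data[1],data[7]; hi=6 → [5,4,12,15,10,8,11,13,7,6]
data[mid]=4<5: swap data[0],data[1]; lo=1,mid=2 → [4,5,12,15,10,8,11,13,7,6]
data[mid]=12>5: swap data[2],data[6]; hi=5 → [4,5,11,15,10,8,12,13,7,6]
data[mid]=11>5: swap data[2],data[5]; hi=4 → [4,5,8,15,10,11,12,13,7,6]
data[mid]=8>5: swap data[2],data[4]; hi=3 → [4,5,10,15,8,11,12,13,7,6]
data[mid]=10>5: swap data[2],data[3]; hi=2 → [4,5,15,10,8,11,12,13,7,6]
data[mid]=15>5: swap data[2],data[2]; hi=1 → [4,5,15,10,8,11,12,13,7,6]
end: lo=1, hi=1; data = [4,5,15,10,8,11,12,13,7,6]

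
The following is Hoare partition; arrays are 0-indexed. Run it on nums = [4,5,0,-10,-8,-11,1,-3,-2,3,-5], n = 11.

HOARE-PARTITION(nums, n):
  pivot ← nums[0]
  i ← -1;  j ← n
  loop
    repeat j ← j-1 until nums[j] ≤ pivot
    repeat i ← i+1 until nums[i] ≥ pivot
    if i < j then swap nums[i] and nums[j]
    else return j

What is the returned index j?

pivot = nums[0] = 4; i = -1, j = 11
j→10 (nums[10]=-5≤4), i→0 (nums[0]=4≥4); i<j, swap → [-5,5,0,-10,-8,-11,1,-3,-2,3,4]
j→9 (nums[9]=3≤4), i→1 (nums[1]=5≥4); i<j, swap → [-5,3,0,-10,-8,-11,1,-3,-2,5,4]
j→8, i→9; i≥j, return j=8. nums = [-5,3,0,-10,-8,-11,1,-3,-2,5,4]

8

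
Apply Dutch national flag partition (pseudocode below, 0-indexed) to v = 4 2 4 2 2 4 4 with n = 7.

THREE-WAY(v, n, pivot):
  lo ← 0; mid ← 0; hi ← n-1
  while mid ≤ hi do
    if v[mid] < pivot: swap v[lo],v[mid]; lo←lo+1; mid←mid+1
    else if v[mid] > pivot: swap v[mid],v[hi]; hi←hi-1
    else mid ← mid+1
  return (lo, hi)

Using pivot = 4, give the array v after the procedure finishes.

2 2 2 4 4 4 4

pivot = 4; lo=0, mid=0, hi=6
v[mid]=4=4: mid=1
v[mid]=2<4: swap v[0],v[1]; lo=1,mid=2 → 2 4 4 2 2 4 4
v[mid]=4=4: mid=3
v[mid]=2<4: swap v[1],v[3]; lo=2,mid=4 → 2 2 4 4 2 4 4
v[mid]=2<4: swap v[2],v[4]; lo=3,mid=5 → 2 2 2 4 4 4 4
v[mid]=4=4: mid=6
v[mid]=4=4: mid=7
end: lo=3, hi=6; v = 2 2 2 4 4 4 4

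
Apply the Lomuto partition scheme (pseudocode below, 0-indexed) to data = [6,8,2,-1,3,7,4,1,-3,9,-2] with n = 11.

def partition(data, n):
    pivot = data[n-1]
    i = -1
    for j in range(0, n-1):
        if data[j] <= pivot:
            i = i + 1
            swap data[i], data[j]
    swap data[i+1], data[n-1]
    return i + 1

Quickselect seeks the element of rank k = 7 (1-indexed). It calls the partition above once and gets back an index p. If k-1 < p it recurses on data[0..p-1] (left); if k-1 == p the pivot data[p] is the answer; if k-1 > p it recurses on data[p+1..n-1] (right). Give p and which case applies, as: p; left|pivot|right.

pivot=-2, i=-1
j=0: 6>-2, skip
j=1: 8>-2, skip
j=2: 2>-2, skip
j=3: -1>-2, skip
j=4: 3>-2, skip
j=5: 7>-2, skip
j=6: 4>-2, skip
j=7: 1>-2, skip
j=8: -3≤-2, i=0, swap(0,8) ⇒ [-3,8,2,-1,3,7,4,1,6,9,-2]
j=9: 9>-2, skip
swap(1,10) ⇒ [-3,-2,2,-1,3,7,4,1,6,9,8]; return 1
p = 1; k-1 = 6 > 1 ⇒ right

1; right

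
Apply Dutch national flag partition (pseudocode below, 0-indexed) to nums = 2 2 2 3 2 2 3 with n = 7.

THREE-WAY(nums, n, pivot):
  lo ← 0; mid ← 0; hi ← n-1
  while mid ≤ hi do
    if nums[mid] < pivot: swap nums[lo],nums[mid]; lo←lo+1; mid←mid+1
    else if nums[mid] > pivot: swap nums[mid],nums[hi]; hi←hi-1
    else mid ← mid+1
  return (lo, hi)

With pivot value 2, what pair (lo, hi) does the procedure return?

(0, 4)

pivot = 2; lo=0, mid=0, hi=6
nums[mid]=2=2: mid=1
nums[mid]=2=2: mid=2
nums[mid]=2=2: mid=3
nums[mid]=3>2: swap nums[3],nums[6]; hi=5 → 2 2 2 3 2 2 3
nums[mid]=3>2: swap nums[3],nums[5]; hi=4 → 2 2 2 2 2 3 3
nums[mid]=2=2: mid=4
nums[mid]=2=2: mid=5
end: lo=0, hi=4; nums = 2 2 2 2 2 3 3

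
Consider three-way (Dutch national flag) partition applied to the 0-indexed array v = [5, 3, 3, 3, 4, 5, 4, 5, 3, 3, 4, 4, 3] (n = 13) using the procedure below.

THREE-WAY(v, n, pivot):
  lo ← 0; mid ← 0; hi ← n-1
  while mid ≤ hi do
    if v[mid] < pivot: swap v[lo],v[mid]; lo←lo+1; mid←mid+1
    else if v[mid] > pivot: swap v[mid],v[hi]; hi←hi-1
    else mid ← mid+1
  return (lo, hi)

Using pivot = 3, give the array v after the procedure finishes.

[3, 3, 3, 3, 3, 3, 5, 4, 5, 4, 4, 4, 5]

pivot = 3; lo=0, mid=0, hi=12
v[mid]=5>3: swap v[0],v[12]; hi=11 → [3, 3, 3, 3, 4, 5, 4, 5, 3, 3, 4, 4, 5]
v[mid]=3=3: mid=1
v[mid]=3=3: mid=2
v[mid]=3=3: mid=3
v[mid]=3=3: mid=4
v[mid]=4>3: swap v[4],v[11]; hi=10 → [3, 3, 3, 3, 4, 5, 4, 5, 3, 3, 4, 4, 5]
v[mid]=4>3: swap v[4],v[10]; hi=9 → [3, 3, 3, 3, 4, 5, 4, 5, 3, 3, 4, 4, 5]
v[mid]=4>3: swap v[4],v[9]; hi=8 → [3, 3, 3, 3, 3, 5, 4, 5, 3, 4, 4, 4, 5]
v[mid]=3=3: mid=5
v[mid]=5>3: swap v[5],v[8]; hi=7 → [3, 3, 3, 3, 3, 3, 4, 5, 5, 4, 4, 4, 5]
v[mid]=3=3: mid=6
v[mid]=4>3: swap v[6],v[7]; hi=6 → [3, 3, 3, 3, 3, 3, 5, 4, 5, 4, 4, 4, 5]
v[mid]=5>3: swap v[6],v[6]; hi=5 → [3, 3, 3, 3, 3, 3, 5, 4, 5, 4, 4, 4, 5]
end: lo=0, hi=5; v = [3, 3, 3, 3, 3, 3, 5, 4, 5, 4, 4, 4, 5]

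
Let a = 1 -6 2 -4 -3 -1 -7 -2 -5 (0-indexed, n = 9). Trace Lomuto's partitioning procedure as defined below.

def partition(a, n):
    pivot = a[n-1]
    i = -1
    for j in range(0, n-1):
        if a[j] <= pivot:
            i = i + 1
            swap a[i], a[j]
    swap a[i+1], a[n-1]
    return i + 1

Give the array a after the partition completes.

pivot=-5, i=-1
j=0: 1>-5, skip
j=1: -6≤-5, i=0, swap(0,1) ⇒ -6 1 2 -4 -3 -1 -7 -2 -5
j=2: 2>-5, skip
j=3: -4>-5, skip
j=4: -3>-5, skip
j=5: -1>-5, skip
j=6: -7≤-5, i=1, swap(1,6) ⇒ -6 -7 2 -4 -3 -1 1 -2 -5
j=7: -2>-5, skip
swap(2,8) ⇒ -6 -7 -5 -4 -3 -1 1 -2 2; return 2

-6 -7 -5 -4 -3 -1 1 -2 2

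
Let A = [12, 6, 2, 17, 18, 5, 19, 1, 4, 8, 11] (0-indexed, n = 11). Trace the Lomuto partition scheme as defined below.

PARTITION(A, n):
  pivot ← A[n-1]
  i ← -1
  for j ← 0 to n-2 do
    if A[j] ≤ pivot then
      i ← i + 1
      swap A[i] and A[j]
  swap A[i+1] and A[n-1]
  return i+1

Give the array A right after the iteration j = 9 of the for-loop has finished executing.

pivot=11, i=-1
j=0: 12>11, skip
j=1: 6≤11, i=0, swap(0,1) ⇒ [6, 12, 2, 17, 18, 5, 19, 1, 4, 8, 11]
j=2: 2≤11, i=1, swap(1,2) ⇒ [6, 2, 12, 17, 18, 5, 19, 1, 4, 8, 11]
j=3: 17>11, skip
j=4: 18>11, skip
j=5: 5≤11, i=2, swap(2,5) ⇒ [6, 2, 5, 17, 18, 12, 19, 1, 4, 8, 11]
j=6: 19>11, skip
j=7: 1≤11, i=3, swap(3,7) ⇒ [6, 2, 5, 1, 18, 12, 19, 17, 4, 8, 11]
j=8: 4≤11, i=4, swap(4,8) ⇒ [6, 2, 5, 1, 4, 12, 19, 17, 18, 8, 11]
j=9: 8≤11, i=5, swap(5,9) ⇒ [6, 2, 5, 1, 4, 8, 19, 17, 18, 12, 11]
(after j=9) A = [6, 2, 5, 1, 4, 8, 19, 17, 18, 12, 11]

[6, 2, 5, 1, 4, 8, 19, 17, 18, 12, 11]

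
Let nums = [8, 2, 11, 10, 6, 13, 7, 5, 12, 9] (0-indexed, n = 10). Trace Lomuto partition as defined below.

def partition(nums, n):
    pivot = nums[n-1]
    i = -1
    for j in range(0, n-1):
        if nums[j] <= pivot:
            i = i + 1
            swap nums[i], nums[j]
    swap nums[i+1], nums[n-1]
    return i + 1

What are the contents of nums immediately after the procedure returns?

pivot = nums[9] = 9; i = -1
j=0: nums[0]=8 ≤ 9 → i=0, swap nums[0],nums[0] (no change) → [8, 2, 11, 10, 6, 13, 7, 5, 12, 9]
j=1: nums[1]=2 ≤ 9 → i=1, swap nums[1],nums[1] (no change) → [8, 2, 11, 10, 6, 13, 7, 5, 12, 9]
j=2: nums[2]=11 > 9 → no swap
j=3: nums[3]=10 > 9 → no swap
j=4: nums[4]=6 ≤ 9 → i=2, swap nums[2],nums[4] → [8, 2, 6, 10, 11, 13, 7, 5, 12, 9]
j=5: nums[5]=13 > 9 → no swap
j=6: nums[6]=7 ≤ 9 → i=3, swap nums[3],nums[6] → [8, 2, 6, 7, 11, 13, 10, 5, 12, 9]
j=7: nums[7]=5 ≤ 9 → i=4, swap nums[4],nums[7] → [8, 2, 6, 7, 5, 13, 10, 11, 12, 9]
j=8: nums[8]=12 > 9 → no swap
final swap nums[5],nums[9] → [8, 2, 6, 7, 5, 9, 10, 11, 12, 13]; return 5

[8, 2, 6, 7, 5, 9, 10, 11, 12, 13]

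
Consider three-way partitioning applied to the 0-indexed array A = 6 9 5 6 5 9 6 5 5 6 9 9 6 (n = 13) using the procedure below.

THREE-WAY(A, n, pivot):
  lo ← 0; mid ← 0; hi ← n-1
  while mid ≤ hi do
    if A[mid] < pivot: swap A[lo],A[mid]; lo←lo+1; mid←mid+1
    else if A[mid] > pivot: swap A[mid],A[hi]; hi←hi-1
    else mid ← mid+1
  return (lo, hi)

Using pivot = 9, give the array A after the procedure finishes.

6 5 6 5 6 5 5 6 6 9 9 9 9

pivot = 9; lo=0, mid=0, hi=12
A[mid]=6<9: swap A[0],A[0]; lo=1,mid=1 → 6 9 5 6 5 9 6 5 5 6 9 9 6
A[mid]=9=9: mid=2
A[mid]=5<9: swap A[1],A[2]; lo=2,mid=3 → 6 5 9 6 5 9 6 5 5 6 9 9 6
A[mid]=6<9: swap A[2],A[3]; lo=3,mid=4 → 6 5 6 9 5 9 6 5 5 6 9 9 6
A[mid]=5<9: swap A[3],A[4]; lo=4,mid=5 → 6 5 6 5 9 9 6 5 5 6 9 9 6
A[mid]=9=9: mid=6
A[mid]=6<9: swap A[4],A[6]; lo=5,mid=7 → 6 5 6 5 6 9 9 5 5 6 9 9 6
A[mid]=5<9: swap A[5],A[7]; lo=6,mid=8 → 6 5 6 5 6 5 9 9 5 6 9 9 6
A[mid]=5<9: swap A[6],A[8]; lo=7,mid=9 → 6 5 6 5 6 5 5 9 9 6 9 9 6
A[mid]=6<9: swap A[7],A[9]; lo=8,mid=10 → 6 5 6 5 6 5 5 6 9 9 9 9 6
A[mid]=9=9: mid=11
A[mid]=9=9: mid=12
A[mid]=6<9: swap A[8],A[12]; lo=9,mid=13 → 6 5 6 5 6 5 5 6 6 9 9 9 9
end: lo=9, hi=12; A = 6 5 6 5 6 5 5 6 6 9 9 9 9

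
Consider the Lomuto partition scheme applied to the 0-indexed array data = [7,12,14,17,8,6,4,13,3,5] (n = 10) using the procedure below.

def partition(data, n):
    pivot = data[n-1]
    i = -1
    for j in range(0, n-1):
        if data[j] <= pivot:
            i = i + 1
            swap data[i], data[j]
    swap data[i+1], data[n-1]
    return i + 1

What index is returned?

2

pivot = data[9] = 5; i = -1
j=0: data[0]=7 > 5 → no swap
j=1: data[1]=12 > 5 → no swap
j=2: data[2]=14 > 5 → no swap
j=3: data[3]=17 > 5 → no swap
j=4: data[4]=8 > 5 → no swap
j=5: data[5]=6 > 5 → no swap
j=6: data[6]=4 ≤ 5 → i=0, swap data[0],data[6] → [4,12,14,17,8,6,7,13,3,5]
j=7: data[7]=13 > 5 → no swap
j=8: data[8]=3 ≤ 5 → i=1, swap data[1],data[8] → [4,3,14,17,8,6,7,13,12,5]
final swap data[2],data[9] → [4,3,5,17,8,6,7,13,12,14]; return 2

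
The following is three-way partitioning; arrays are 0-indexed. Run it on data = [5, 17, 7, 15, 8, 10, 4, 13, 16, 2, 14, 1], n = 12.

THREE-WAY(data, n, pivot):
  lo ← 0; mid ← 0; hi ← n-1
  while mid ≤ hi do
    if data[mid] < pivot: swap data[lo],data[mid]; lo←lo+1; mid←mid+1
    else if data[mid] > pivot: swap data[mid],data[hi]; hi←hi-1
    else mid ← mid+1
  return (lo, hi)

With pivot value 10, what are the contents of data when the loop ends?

lo=0 mid=0 hi=11
5<10: swap(0,0), lo=1 mid=1 ⇒ [5, 17, 7, 15, 8, 10, 4, 13, 16, 2, 14, 1]
17>10: swap(1,11), hi=10 ⇒ [5, 1, 7, 15, 8, 10, 4, 13, 16, 2, 14, 17]
1<10: swap(1,1), lo=2 mid=2 ⇒ [5, 1, 7, 15, 8, 10, 4, 13, 16, 2, 14, 17]
7<10: swap(2,2), lo=3 mid=3 ⇒ [5, 1, 7, 15, 8, 10, 4, 13, 16, 2, 14, 17]
15>10: swap(3,10), hi=9 ⇒ [5, 1, 7, 14, 8, 10, 4, 13, 16, 2, 15, 17]
14>10: swap(3,9), hi=8 ⇒ [5, 1, 7, 2, 8, 10, 4, 13, 16, 14, 15, 17]
2<10: swap(3,3), lo=4 mid=4 ⇒ [5, 1, 7, 2, 8, 10, 4, 13, 16, 14, 15, 17]
8<10: swap(4,4), lo=5 mid=5 ⇒ [5, 1, 7, 2, 8, 10, 4, 13, 16, 14, 15, 17]
10=10: mid=6
4<10: swap(5,6), lo=6 mid=7 ⇒ [5, 1, 7, 2, 8, 4, 10, 13, 16, 14, 15, 17]
13>10: swap(7,8), hi=7 ⇒ [5, 1, 7, 2, 8, 4, 10, 16, 13, 14, 15, 17]
16>10: swap(7,7), hi=6 ⇒ [5, 1, 7, 2, 8, 4, 10, 16, 13, 14, 15, 17]
done. lo=6 hi=6; data=[5, 1, 7, 2, 8, 4, 10, 16, 13, 14, 15, 17]

[5, 1, 7, 2, 8, 4, 10, 16, 13, 14, 15, 17]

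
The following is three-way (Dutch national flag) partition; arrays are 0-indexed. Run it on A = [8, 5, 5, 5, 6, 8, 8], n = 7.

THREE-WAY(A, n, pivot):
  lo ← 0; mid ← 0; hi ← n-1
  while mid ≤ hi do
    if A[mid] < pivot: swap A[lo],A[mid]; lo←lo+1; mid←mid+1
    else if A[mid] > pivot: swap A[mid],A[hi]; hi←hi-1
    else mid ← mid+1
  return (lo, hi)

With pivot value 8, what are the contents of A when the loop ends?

[5, 5, 5, 6, 8, 8, 8]

pivot = 8; lo=0, mid=0, hi=6
A[mid]=8=8: mid=1
A[mid]=5<8: swap A[0],A[1]; lo=1,mid=2 → [5, 8, 5, 5, 6, 8, 8]
A[mid]=5<8: swap A[1],A[2]; lo=2,mid=3 → [5, 5, 8, 5, 6, 8, 8]
A[mid]=5<8: swap A[2],A[3]; lo=3,mid=4 → [5, 5, 5, 8, 6, 8, 8]
A[mid]=6<8: swap A[3],A[4]; lo=4,mid=5 → [5, 5, 5, 6, 8, 8, 8]
A[mid]=8=8: mid=6
A[mid]=8=8: mid=7
end: lo=4, hi=6; A = [5, 5, 5, 6, 8, 8, 8]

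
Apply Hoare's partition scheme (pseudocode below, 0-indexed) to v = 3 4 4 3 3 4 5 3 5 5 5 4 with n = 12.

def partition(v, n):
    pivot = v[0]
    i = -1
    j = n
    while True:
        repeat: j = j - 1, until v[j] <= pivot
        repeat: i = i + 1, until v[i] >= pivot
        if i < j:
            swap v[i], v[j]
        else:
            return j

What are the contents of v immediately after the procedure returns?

pivot=3
j stops at 7 (3), i stops at 0 (3); swap ⇒ 3 4 4 3 3 4 5 3 5 5 5 4
j stops at 4 (3), i stops at 1 (4); swap ⇒ 3 3 4 3 4 4 5 3 5 5 5 4
j stops at 3 (3), i stops at 2 (4); swap ⇒ 3 3 3 4 4 4 5 3 5 5 5 4
j stops at 2, i stops at 3; i≥j ⇒ return 2. v=3 3 3 4 4 4 5 3 5 5 5 4

3 3 3 4 4 4 5 3 5 5 5 4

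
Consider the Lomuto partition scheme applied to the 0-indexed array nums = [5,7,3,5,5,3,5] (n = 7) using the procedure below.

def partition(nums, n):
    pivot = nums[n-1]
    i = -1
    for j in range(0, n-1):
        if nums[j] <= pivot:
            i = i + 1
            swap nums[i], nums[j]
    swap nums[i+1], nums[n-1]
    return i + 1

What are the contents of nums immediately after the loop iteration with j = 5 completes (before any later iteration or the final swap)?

[5,3,5,5,3,7,5]

pivot=5, i=-1
j=0: 5≤5, i=0, swap(0,0) ⇒ [5,7,3,5,5,3,5]
j=1: 7>5, skip
j=2: 3≤5, i=1, swap(1,2) ⇒ [5,3,7,5,5,3,5]
j=3: 5≤5, i=2, swap(2,3) ⇒ [5,3,5,7,5,3,5]
j=4: 5≤5, i=3, swap(3,4) ⇒ [5,3,5,5,7,3,5]
j=5: 3≤5, i=4, swap(4,5) ⇒ [5,3,5,5,3,7,5]
(after j=5) nums = [5,3,5,5,3,7,5]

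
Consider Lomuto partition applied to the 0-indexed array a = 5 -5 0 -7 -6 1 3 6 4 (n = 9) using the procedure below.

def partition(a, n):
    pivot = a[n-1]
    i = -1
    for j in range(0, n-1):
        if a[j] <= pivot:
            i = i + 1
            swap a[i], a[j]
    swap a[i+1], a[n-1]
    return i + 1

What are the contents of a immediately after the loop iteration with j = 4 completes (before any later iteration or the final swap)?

pivot=4, i=-1
j=0: 5>4, skip
j=1: -5≤4, i=0, swap(0,1) ⇒ -5 5 0 -7 -6 1 3 6 4
j=2: 0≤4, i=1, swap(1,2) ⇒ -5 0 5 -7 -6 1 3 6 4
j=3: -7≤4, i=2, swap(2,3) ⇒ -5 0 -7 5 -6 1 3 6 4
j=4: -6≤4, i=3, swap(3,4) ⇒ -5 0 -7 -6 5 1 3 6 4
(after j=4) a = -5 0 -7 -6 5 1 3 6 4

-5 0 -7 -6 5 1 3 6 4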